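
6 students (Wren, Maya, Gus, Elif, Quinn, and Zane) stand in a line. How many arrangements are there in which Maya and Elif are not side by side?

Of the 6! = 720 arrangements, those with Maya and Elif adjacent number 2 × 5! = 240 (treat the pair as a block with 2 internal orders).
So 720 − 240 = 480 arrangements keep them apart.

480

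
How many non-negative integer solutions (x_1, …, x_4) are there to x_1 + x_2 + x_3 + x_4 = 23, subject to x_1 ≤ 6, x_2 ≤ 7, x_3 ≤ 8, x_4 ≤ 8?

Without the upper bounds there are C(26,3) = 2600 ways to split 23 among 4 variables.
Subtract solutions that violate a single cap (substitute x_i' = x_i − (cap_i+1)): x_1 ≥ 7 gives C(19,3) = 969; x_2 ≥ 8 gives C(18,3) = 816; x_3 ≥ 9 gives C(17,3) = 680; x_4 ≥ 9 gives C(17,3) = 680. Together 3145.
Add back pairs where two caps are both exceeded: 165 + 120 + 120 + 84 + 84 + 56 = 629.
By inclusion–exclusion the count is 2600 − 3145 + 629 = 84.

84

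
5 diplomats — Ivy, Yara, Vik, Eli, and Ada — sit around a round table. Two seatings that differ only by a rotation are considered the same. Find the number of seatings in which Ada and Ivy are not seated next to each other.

All circular seatings of 5 people number (4)! = 24.
Seatings with Ada beside Ivy: treat them as a block with 2 internal orders, giving 2 × (3)! = 12.
Subtracting, 24 − 12 = 12.

12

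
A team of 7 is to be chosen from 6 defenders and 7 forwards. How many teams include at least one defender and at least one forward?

1715

With no constraint there are C(13,7) = 1716 possible selections.
Selections missing a whole group: no defenders → C(7,7) = 1; no forwards → C(6,7) = 0.
Both groups omitted at once is impossible, so 1716 − 1 = 1715.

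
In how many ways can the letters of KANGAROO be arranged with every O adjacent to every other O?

Treat the 2 copies of O as a single block. The multiset to arrange is then {OO, A, A, G, K, N, R}, 7 items in all.
That gives (7)!/(2!) = 2520 arrangements.

2520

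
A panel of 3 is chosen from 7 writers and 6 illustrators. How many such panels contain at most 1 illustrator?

161

Split by how many illustrators are chosen (0 through 1).
Sum: C(6,0)·C(7,3) + C(6,1)·C(7,2) = 35 + 126 = 161.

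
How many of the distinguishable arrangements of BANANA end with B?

10

With the last slot taken by B, it remains to arrange the other 5 letters (ANANA).
Those 5 letters have A appearing 3 times and N appearing twice, giving (5)!/(3!·2!) = 10.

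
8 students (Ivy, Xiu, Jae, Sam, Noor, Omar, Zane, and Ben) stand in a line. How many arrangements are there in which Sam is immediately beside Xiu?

Glue Sam and Xiu into one block (2 internal orders), leaving 7 units to arrange in a row.
So the count is 2·(7)! = 10080.

10080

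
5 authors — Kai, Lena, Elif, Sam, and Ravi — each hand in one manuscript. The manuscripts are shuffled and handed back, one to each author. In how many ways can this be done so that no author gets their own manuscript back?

44

Let Aᵢ be the assignments in which author i gets their own manuscript. We want the size of the complement of A₁∪…∪A_5.
By inclusion–exclusion this is Σ_{j=0}^{5} (−1)^j C(5,j)·(5−j)!.
Computing: 120 − 120 + 60 − 20 + 5 − 1 = 44.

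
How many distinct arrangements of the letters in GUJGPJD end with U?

180

Fix U in the last position and arrange the remaining 6 letters.
Those 6 letters have G appearing twice and J appearing twice, giving (6)!/(2!·2!) = 180.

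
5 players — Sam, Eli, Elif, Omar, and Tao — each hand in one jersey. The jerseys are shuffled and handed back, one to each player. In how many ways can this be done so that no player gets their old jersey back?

Let Aᵢ be the assignments in which player i gets their old jersey. We want the size of the complement of A₁∪…∪A_5.
By inclusion–exclusion this is Σ_{j=0}^{5} (−1)^j C(5,j)·(5−j)!.
Computing: 120 − 120 + 60 − 20 + 5 − 1 = 44.

44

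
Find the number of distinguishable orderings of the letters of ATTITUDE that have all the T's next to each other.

720

Treat the 3 copies of T as a single block. The multiset to arrange is then {TTT, A, D, E, I, U}, 6 items in all.
All 6 items are distinct, so there are (6)! = 720 arrangements.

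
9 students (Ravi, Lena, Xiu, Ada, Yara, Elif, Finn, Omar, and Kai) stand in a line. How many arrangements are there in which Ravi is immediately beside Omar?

80640

Glue Ravi and Omar into one block (2 internal orders), leaving 8 units to arrange in a row.
That gives 2 × 8! = 2 × 40320 = 80640.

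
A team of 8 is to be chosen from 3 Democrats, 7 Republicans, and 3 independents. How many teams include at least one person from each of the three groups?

1197

Total 8-person selections from all 13: C(13,8) = 1287.
Selections missing a whole group: no Democrats → C(10,8) = 45; no Republicans → C(6,8) = 0; no independents → C(10,8) = 45.
Add back selections omitting two groups (i.e. drawn from a single group): C(3,8) + C(7,8) + C(3,8) = 0.
By inclusion–exclusion: 1287 − 90 + 0 = 1197.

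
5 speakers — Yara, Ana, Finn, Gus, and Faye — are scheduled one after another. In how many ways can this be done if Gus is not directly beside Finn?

Of the 5! = 120 arrangements, those with Gus and Finn adjacent number 2 × 4! = 48 (treat the pair as a block with 2 internal orders).
Complementary counting: 120 − 48 = 72.

72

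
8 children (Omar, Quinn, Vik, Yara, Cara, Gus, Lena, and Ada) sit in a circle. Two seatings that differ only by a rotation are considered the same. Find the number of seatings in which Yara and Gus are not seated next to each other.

3600

All circular seatings of 8 people number (7)! = 5040.
Those with Yara next to Gus: fuse the pair into one unit and seat 7 units around a circle — 2·(6)! = 1440.
Subtracting, 5040 − 1440 = 3600.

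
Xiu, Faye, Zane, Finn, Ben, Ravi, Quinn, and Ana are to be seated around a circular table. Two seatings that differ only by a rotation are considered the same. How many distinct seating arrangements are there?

Seat Xiu anywhere (absorbing the rotational symmetry), then permute the other 7: (7)! = 5040.

5040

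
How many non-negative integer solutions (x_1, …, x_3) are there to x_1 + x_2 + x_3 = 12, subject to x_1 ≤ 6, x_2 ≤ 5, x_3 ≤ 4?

10

Without the upper bounds there are C(14,2) = 91 ways to split 12 among 3 variables.
Subtract solutions that violate a single cap (substitute x_i' = x_i − (cap_i+1)): x_1 ≥ 7 gives C(7,2) = 21; x_2 ≥ 6 gives C(8,2) = 28; x_3 ≥ 5 gives C(9,2) = 36. Together 85.
Add back pairs where two caps are both exceeded: 0 + 1 + 3 = 4.
By inclusion–exclusion the count is 91 − 85 + 4 = 10.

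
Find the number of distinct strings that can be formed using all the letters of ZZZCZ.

5

ZZZCZ has 5 letters with Z appearing 4 times.
The number of distinct arrangements is 5!/(4!) = 120/24 = 5.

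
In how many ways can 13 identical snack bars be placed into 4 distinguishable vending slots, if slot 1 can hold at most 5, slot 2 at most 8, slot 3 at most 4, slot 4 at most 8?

215

Ignoring the caps, the number of non-negative solutions to x_1+…+x_4 = 13 is C(16,3) = 560.
Subtract solutions that violate a single cap (substitute x_i' = x_i − (cap_i+1)): x_1 ≥ 6 gives C(10,3) = 120; x_2 ≥ 9 gives C(7,3) = 35; x_3 ≥ 5 gives C(11,3) = 165; x_4 ≥ 9 gives C(7,3) = 35. Together 355.
Add back pairs where two caps are both exceeded: 0 + 10 + 0 + 0 + 0 + 0 = 10.
By inclusion–exclusion the count is 560 − 355 + 10 = 215.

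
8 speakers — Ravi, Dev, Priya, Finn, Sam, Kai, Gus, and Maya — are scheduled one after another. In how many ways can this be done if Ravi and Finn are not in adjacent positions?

There are 8! = 40320 arrangements in all. If Ravi and Finn are adjacent, merging them into one block gives 2·(7)! = 10080 arrangements.
So 40320 − 10080 = 30240 arrangements keep them apart.

30240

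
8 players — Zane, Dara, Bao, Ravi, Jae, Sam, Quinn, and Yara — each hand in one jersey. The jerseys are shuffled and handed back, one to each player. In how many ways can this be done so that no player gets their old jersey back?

14833

This is the derangement count D_8: permutations of 8 items with no fixed point.
By inclusion–exclusion this is Σ_{j=0}^{8} (−1)^j C(8,j)·(8−j)!.
Computing: 40320 − 40320 + 20160 − 6720 + 1680 − 336 + 56 − 8 + 1 = 14833.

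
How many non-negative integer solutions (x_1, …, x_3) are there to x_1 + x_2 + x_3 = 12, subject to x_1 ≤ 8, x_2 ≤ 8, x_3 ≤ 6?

By stars and bars, unrestricted non-negative solutions to x_1+…+x_3 = 12 number C(12+2,2) = 91.
Subtract solutions that violate a single cap (substitute x_i' = x_i − (cap_i+1)): x_1 ≥ 9 gives C(5,2) = 10; x_2 ≥ 9 gives C(5,2) = 10; x_3 ≥ 7 gives C(7,2) = 21. Together 41.
No two caps can be exceeded simultaneously, so the pair terms are all 0.
By inclusion–exclusion the count is 91 − 41 + 0 = 50.

50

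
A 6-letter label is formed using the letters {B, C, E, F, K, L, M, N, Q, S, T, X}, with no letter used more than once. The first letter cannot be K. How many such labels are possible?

609840

The first letter has 12−1 = 11 choices (anything except K).
The remaining 5 letters are filled from the other 11 symbols without repetition: 11 × 10 × 9 × 8 × 7 = 55440.
Total: 11 × 55440 = 609840.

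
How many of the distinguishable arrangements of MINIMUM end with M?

With the last slot taken by M, it remains to arrange the other 6 letters (INIMUM).
Those 6 letters have I appearing twice and M appearing twice, giving (6)!/(2!·2!) = 180.

180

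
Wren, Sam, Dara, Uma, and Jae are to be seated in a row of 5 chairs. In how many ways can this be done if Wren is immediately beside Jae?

48

Glue Wren and Jae into one block (2 internal orders), leaving 4 units to arrange in a row.
So the count is 2·(4)! = 48.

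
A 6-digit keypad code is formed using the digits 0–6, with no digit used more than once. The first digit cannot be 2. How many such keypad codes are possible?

4320

The first digit has 7−1 = 6 choices (anything except 2).
The remaining 5 digits are filled from the other 6 symbols without repetition: 6 × 5 × 4 × 3 × 2 = 720.
Total: 6 × 720 = 4320.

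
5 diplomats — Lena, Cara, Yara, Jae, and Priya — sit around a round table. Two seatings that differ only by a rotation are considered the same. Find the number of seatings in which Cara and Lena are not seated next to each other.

12

Without the restriction there are (4)! = 24 seatings.
Seatings with Cara beside Lena: treat them as a block with 2 internal orders, giving 2 × (3)! = 12.
Subtracting, 24 − 12 = 12.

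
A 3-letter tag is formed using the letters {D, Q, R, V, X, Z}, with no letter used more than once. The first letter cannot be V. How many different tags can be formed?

The first letter has 6−1 = 5 choices (anything except V).
The remaining 2 letters are filled from the other 5 symbols without repetition: 5 × 4 = 20.
Total: 5 × 20 = 100.

100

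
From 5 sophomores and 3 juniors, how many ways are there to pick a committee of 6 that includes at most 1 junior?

3

Split by how many juniors are chosen (0 through 1).
Sum: C(3,0)·C(5,6) + C(3,1)·C(5,5) = 0 + 3 = 3.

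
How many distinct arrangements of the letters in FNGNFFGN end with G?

140

Fix G in the last position and arrange the remaining 7 letters.
Those 7 letters have F appearing 3 times and N appearing 3 times, giving (7)!/(3!·3!) = 140.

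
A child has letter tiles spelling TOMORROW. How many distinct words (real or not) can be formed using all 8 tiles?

The 8 letters of TOMORROW have repeats: O appearing 3 times and R appearing twice.
So there are 8! / (3!·2!) = 3360 distinguishable arrangements.

3360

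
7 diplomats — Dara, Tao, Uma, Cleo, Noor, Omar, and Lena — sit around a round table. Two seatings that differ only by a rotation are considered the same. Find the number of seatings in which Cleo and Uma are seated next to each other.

Glue Cleo and Uma into a block (2 internal orders). Seating 6 units around a circle gives (5)! arrangements.
So 2 × (5)! = 2 × 120 = 240.

240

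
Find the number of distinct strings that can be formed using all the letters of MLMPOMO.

MLMPOMO has 7 letters with M appearing 3 times and O appearing twice.
Dividing 7! = 5040 by 3!·2! = 12 for the repeated letters gives 420.

420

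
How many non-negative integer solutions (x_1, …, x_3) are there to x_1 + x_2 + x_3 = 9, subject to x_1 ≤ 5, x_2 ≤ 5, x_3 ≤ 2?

9

By stars and bars, unrestricted non-negative solutions to x_1+…+x_3 = 9 number C(9+2,2) = 55.
Subtract solutions that violate a single cap (substitute x_i' = x_i − (cap_i+1)): x_1 ≥ 6 gives C(5,2) = 10; x_2 ≥ 6 gives C(5,2) = 10; x_3 ≥ 3 gives C(8,2) = 28. Together 48.
Add back pairs where two caps are both exceeded: 0 + 1 + 1 = 2.
By inclusion–exclusion the count is 55 − 48 + 2 = 9.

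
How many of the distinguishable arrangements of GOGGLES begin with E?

120

With the first slot taken by E, it remains to arrange the other 6 letters (GOGGLS).
Those 6 letters have G appearing 3 times, giving (6)!/(3!) = 120.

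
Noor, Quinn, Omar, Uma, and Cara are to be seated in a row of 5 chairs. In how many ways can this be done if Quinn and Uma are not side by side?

There are 5! = 120 arrangements in all. If Quinn and Uma are adjacent, merging them into one block gives 2·(4)! = 48 arrangements.
So 120 − 48 = 72 arrangements keep them apart.

72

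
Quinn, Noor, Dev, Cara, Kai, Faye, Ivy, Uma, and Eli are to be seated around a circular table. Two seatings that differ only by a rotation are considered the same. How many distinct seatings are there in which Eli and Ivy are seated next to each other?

Glue Eli and Ivy into a block (2 internal orders). Seating 8 units around a circle gives (7)! arrangements.
So 2 × (7)! = 2 × 5040 = 10080.

10080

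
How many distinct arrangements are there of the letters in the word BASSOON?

The 7 letters of BASSOON have repeats: O appearing twice and S appearing twice.
So there are 7! / (2!·2!) = 1260 distinguishable arrangements.

1260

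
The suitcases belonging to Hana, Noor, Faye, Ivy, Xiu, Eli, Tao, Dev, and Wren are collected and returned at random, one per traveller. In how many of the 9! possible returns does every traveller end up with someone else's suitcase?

Count assignments avoiding every fixed point. For any j of the 9 travellers fixed to their own suitcase, the other 9−j can be arranged in (9−j)! ways.
By inclusion–exclusion this is Σ_{j=0}^{9} (−1)^j C(9,j)·(9−j)!.
Computing: 362880 − 362880 + 181440 − 60480 + 15120 − 3024 + 504 − 72 + 9 − 1 = 133496.

133496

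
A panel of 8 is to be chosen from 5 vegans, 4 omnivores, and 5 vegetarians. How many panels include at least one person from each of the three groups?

Unrestricted: C(14,8) = 3003 ways to pick any 8 of the 14.
Subtract selections that omit an entire group: no vegans → C(9,8) = 9; no omnivores → C(10,8) = 45; no vegetarians → C(9,8) = 9.
Add back selections omitting two groups (i.e. drawn from a single group): C(5,8) + C(4,8) + C(5,8) = 0.
By inclusion–exclusion: 3003 − 63 + 0 = 2940.

2940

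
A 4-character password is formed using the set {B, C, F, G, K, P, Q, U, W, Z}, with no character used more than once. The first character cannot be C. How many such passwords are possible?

The first character has 10−1 = 9 choices (anything except C).
The remaining 3 characters are filled from the other 9 symbols without repetition: 9 × 8 × 7 = 504.
Total: 9 × 504 = 4536.

4536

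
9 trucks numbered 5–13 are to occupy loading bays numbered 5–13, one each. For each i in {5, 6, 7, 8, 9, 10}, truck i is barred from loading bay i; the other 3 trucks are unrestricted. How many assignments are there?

183822

Let Aᵢ (for 5 ≤ i ≤ 10) be the placements that put truck i in its forbidden loading bay. Any j of these fix j positions, leaving (9−j)! ways to fill the rest, and there are C(6,j) ways to pick which j.
By inclusion–exclusion, the number of valid placements is Σ_{j=0}^{6} (−1)^j C(6,j)·(9−j)!.
Computing: 362880 − 241920 + 75600 − 14400 + 1800 − 144 + 6 = 183822.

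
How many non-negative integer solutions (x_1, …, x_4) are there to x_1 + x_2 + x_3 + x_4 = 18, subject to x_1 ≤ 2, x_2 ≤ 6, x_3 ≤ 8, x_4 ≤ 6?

Without the upper bounds there are C(21,3) = 1330 ways to split 18 among 4 variables.
Subtract solutions that violate a single cap (substitute x_i' = x_i − (cap_i+1)): x_1 ≥ 3 gives C(18,3) = 816; x_2 ≥ 7 gives C(14,3) = 364; x_3 ≥ 9 gives C(12,3) = 220; x_4 ≥ 7 gives C(14,3) = 364. Together 1764.
Add back pairs where two caps are both exceeded: 165 + 84 + 165 + 10 + 35 + 10 = 469.
Subtract triples: 0 + 4 + 0 + 0 = 4.
By inclusion–exclusion the count is 1330 − 1764 + 469 − 4 = 31.

31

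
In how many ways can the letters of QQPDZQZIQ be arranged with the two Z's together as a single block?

Treat the 2 copies of Z as a single block. The multiset to arrange is then {ZZ, D, I, P, Q, Q, Q, Q}, 8 items in all.
That gives (8)!/(4!) = 1680 arrangements.

1680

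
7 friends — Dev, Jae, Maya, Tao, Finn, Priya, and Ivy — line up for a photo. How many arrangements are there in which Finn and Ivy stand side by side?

Place the 5 others and the Finn-Ivy pair as 6 objects in a line; the pair has 2 internal arrangements.
So the count is 2·(6)! = 1440.

1440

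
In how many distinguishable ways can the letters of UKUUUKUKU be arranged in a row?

84

The 9 letters of UKUUUKUKU have repeats: K appearing 3 times and U appearing 6 times.
The number of distinct arrangements is 9!/(6!·3!) = 362880/4320 = 84.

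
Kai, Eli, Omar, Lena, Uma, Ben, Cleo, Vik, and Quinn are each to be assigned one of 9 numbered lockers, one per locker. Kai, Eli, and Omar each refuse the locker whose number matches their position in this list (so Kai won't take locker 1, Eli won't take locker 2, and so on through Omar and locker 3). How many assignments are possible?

256320

Let Aᵢ (for i ∈ {1, 2, 3}) be the placements that put person i in their forbidden locker. Any j of these fix j positions, leaving (9−j)! ways to fill the rest, and there are C(3,j) ways to pick which j.
By inclusion–exclusion, the number of valid placements is Σ_{j=0}^{3} (−1)^j C(3,j)·(9−j)!.
Computing: 362880 − 120960 + 15120 − 720 = 256320.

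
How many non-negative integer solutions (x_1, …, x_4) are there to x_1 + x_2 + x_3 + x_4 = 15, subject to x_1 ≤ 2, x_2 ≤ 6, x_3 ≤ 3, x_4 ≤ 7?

19

Without the upper bounds there are C(18,3) = 816 ways to split 15 among 4 variables.
Subtract solutions that violate a single cap (substitute x_i' = x_i − (cap_i+1)): x_1 ≥ 3 gives C(15,3) = 455; x_2 ≥ 7 gives C(11,3) = 165; x_3 ≥ 4 gives C(14,3) = 364; x_4 ≥ 8 gives C(10,3) = 120. Together 1104.
Add back pairs where two caps are both exceeded: 56 + 165 + 35 + 35 + 1 + 20 = 312.
Subtract triples: 4 + 0 + 1 + 0 = 5.
By inclusion–exclusion the count is 816 − 1104 + 312 − 5 = 19.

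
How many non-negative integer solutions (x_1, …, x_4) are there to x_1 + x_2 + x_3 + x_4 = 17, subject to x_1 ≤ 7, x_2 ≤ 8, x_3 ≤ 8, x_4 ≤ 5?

268

Ignoring the caps, the number of non-negative solutions to x_1+…+x_4 = 17 is C(20,3) = 1140.
Subtract solutions that violate a single cap (substitute x_i' = x_i − (cap_i+1)): x_1 ≥ 8 gives C(12,3) = 220; x_2 ≥ 9 gives C(11,3) = 165; x_3 ≥ 9 gives C(11,3) = 165; x_4 ≥ 6 gives C(14,3) = 364. Together 914.
Add back pairs where two caps are both exceeded: 1 + 1 + 20 + 0 + 10 + 10 = 42.
By inclusion–exclusion the count is 1140 − 914 + 42 = 268.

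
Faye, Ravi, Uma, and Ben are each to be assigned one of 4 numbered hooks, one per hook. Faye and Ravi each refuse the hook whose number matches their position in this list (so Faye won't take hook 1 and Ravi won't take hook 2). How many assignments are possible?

Let Aᵢ (for i ∈ {1, 2}) be the placements that put person i in their forbidden hook. Any j of these fix j positions, leaving (4−j)! ways to fill the rest, and there are C(2,j) ways to pick which j.
By inclusion–exclusion, the number of valid placements is Σ_{j=0}^{2} (−1)^j C(2,j)·(4−j)!.
Computing: 24 − 12 + 2 = 14.

14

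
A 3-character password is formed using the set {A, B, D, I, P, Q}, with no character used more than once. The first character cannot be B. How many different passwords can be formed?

The first character has 6−1 = 5 choices (anything except B).
The remaining 2 characters are filled from the other 5 symbols without repetition: 5 × 4 = 20.
Total: 5 × 20 = 100.

100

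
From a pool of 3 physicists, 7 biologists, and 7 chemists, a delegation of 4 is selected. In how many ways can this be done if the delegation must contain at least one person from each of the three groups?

1029

Unrestricted: C(17,4) = 2380 ways to pick any 4 of the 17.
Selections missing a whole group: no physicists → C(14,4) = 1001; no biologists → C(10,4) = 210; no chemists → C(10,4) = 210.
Add back selections omitting two groups (i.e. drawn from a single group): C(3,4) + C(7,4) + C(7,4) = 70.
By inclusion–exclusion: 2380 − 1421 + 70 = 1029.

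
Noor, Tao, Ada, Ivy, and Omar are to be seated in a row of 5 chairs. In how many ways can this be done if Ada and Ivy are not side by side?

72

There are 5! = 120 arrangements in all. If Ada and Ivy are adjacent, merging them into one block gives 2·(4)! = 48 arrangements.
So 120 − 48 = 72 arrangements keep them apart.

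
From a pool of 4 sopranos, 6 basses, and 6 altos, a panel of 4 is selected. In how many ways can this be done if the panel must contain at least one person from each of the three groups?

Total 4-person selections from all 16: C(16,4) = 1820.
Selections missing a whole group: no sopranos → C(12,4) = 495; no basses → C(10,4) = 210; no altos → C(10,4) = 210.
Add back selections omitting two groups (i.e. drawn from a single group): C(4,4) + C(6,4) + C(6,4) = 31.
By inclusion–exclusion: 1820 − 915 + 31 = 936.

936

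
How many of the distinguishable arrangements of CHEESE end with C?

20

With the last slot taken by C, it remains to arrange the other 5 letters (HEESE).
Those 5 letters have E appearing 3 times, giving (5)!/(3!) = 20.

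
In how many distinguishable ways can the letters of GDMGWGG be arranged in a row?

210

The 7 letters of GDMGWGG have repeats: G appearing 4 times.
So there are 7! / (4!) = 210 distinguishable arrangements.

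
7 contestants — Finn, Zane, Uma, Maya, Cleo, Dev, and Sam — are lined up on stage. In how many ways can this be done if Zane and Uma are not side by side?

3600

Of the 7! = 5040 arrangements, those with Zane and Uma adjacent number 2 × 6! = 1440 (treat the pair as a block with 2 internal orders).
Complementary counting: 5040 − 1440 = 3600.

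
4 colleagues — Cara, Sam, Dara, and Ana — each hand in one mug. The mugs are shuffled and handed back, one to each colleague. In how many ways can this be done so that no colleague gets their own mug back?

9

This is the derangement count D_4: permutations of 4 items with no fixed point.
By inclusion–exclusion this is Σ_{j=0}^{4} (−1)^j C(4,j)·(4−j)!.
Computing: 24 − 24 + 12 − 4 + 1 = 9.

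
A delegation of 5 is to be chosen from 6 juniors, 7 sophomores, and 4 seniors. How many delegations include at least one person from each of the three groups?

4214

Unrestricted: C(17,5) = 6188 ways to pick any 5 of the 17.
Selections missing a whole group: no juniors → C(11,5) = 462; no sophomores → C(10,5) = 252; no seniors → C(13,5) = 1287.
Add back selections omitting two groups (i.e. drawn from a single group): C(6,5) + C(7,5) + C(4,5) = 27.
By inclusion–exclusion: 6188 − 2001 + 27 = 4214.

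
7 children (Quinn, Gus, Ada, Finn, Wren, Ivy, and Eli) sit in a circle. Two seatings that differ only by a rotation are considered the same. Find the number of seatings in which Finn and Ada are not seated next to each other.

All circular seatings of 7 people number (6)! = 720.
Seatings with Finn beside Ada: treat them as a block with 2 internal orders, giving 2 × (5)! = 240.
Subtracting, 720 − 240 = 480.

480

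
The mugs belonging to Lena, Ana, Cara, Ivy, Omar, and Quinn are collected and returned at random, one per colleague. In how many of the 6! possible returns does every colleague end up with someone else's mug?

Count assignments avoiding every fixed point. For any j of the 6 colleagues fixed to their own mug, the other 6−j can be arranged in (6−j)! ways.
By inclusion–exclusion this is Σ_{j=0}^{6} (−1)^j C(6,j)·(6−j)!.
Computing: 720 − 720 + 360 − 120 + 30 − 6 + 1 = 265.

265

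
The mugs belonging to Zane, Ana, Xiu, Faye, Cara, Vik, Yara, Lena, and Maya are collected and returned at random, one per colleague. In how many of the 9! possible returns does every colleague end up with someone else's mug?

Count assignments avoiding every fixed point. For any j of the 9 colleagues fixed to their own mug, the other 9−j can be arranged in (9−j)! ways.
By inclusion–exclusion this is Σ_{j=0}^{9} (−1)^j C(9,j)·(9−j)!.
Computing: 362880 − 362880 + 181440 − 60480 + 15120 − 3024 + 504 − 72 + 9 − 1 = 133496.

133496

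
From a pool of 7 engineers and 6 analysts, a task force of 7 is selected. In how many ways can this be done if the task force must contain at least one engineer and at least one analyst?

Unrestricted: C(13,7) = 1716 ways to pick any 7 of the 13.
Selections missing a whole group: no engineers → C(6,7) = 0; no analysts → C(7,7) = 1.
Both groups omitted at once is impossible, so 1716 − 1 = 1715.

1715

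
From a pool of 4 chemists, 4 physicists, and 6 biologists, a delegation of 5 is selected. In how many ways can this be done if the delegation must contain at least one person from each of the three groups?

1448

Unrestricted: C(14,5) = 2002 ways to pick any 5 of the 14.
Subtract selections that omit an entire group: no chemists → C(10,5) = 252; no physicists → C(10,5) = 252; no biologists → C(8,5) = 56.
Add back selections omitting two groups (i.e. drawn from a single group): C(4,5) + C(4,5) + C(6,5) = 6.
By inclusion–exclusion: 2002 − 560 + 6 = 1448.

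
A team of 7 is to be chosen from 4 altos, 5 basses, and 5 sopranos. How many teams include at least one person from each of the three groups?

Total 7-person selections from all 14: C(14,7) = 3432.
Subtract selections that omit an entire group: no altos → C(10,7) = 120; no basses → C(9,7) = 36; no sopranos → C(9,7) = 36.
Add back selections omitting two groups (i.e. drawn from a single group): C(4,7) + C(5,7) + C(5,7) = 0.
By inclusion–exclusion: 3432 − 192 + 0 = 3240.

3240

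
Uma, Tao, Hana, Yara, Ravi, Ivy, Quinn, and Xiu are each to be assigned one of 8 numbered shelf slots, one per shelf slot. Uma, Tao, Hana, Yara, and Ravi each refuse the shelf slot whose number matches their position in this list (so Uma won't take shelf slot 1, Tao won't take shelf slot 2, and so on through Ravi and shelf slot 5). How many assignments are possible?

21234

Let Aᵢ (for 1 ≤ i ≤ 5) be the placements that put person i in their forbidden shelf slot. Any j of these fix j positions, leaving (8−j)! ways to fill the rest, and there are C(5,j) ways to pick which j.
By inclusion–exclusion, the number of valid placements is Σ_{j=0}^{5} (−1)^j C(5,j)·(8−j)!.
Computing: 40320 − 25200 + 7200 − 1200 + 120 − 6 = 21234.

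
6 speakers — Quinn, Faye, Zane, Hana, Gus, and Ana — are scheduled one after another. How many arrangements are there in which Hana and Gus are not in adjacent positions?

There are 6! = 720 arrangements in all. If Hana and Gus are adjacent, merging them into one block gives 2·(5)! = 240 arrangements.
Complementary counting: 720 − 240 = 480.

480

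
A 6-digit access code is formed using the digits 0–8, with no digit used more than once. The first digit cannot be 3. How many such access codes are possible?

53760

The first digit has 9−1 = 8 choices (anything except 3).
The remaining 5 digits are filled from the other 8 symbols without repetition: 8 × 7 × 6 × 5 × 4 = 6720.
Total: 8 × 6720 = 53760.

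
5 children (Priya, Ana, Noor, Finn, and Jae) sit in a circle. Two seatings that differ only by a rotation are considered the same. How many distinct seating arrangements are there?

24

Around a circle, 5 distinct people have 5!/5 = (4)! = 24 rotationally distinct seatings.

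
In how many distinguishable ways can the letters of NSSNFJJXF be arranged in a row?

NSSNFJJXF has 9 letters with F appearing twice, J appearing twice, N appearing twice, and S appearing twice.
So there are 9! / (2!·2!·2!·2!) = 22680 distinguishable arrangements.

22680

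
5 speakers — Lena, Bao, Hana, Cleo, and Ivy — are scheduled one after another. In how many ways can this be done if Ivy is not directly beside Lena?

72

Of the 5! = 120 arrangements, those with Ivy and Lena adjacent number 2 × 4! = 48 (treat the pair as a block with 2 internal orders).
Complementary counting: 120 − 48 = 72.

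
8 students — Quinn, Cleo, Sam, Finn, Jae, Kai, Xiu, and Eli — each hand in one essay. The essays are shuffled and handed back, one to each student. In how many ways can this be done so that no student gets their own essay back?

14833

Count assignments avoiding every fixed point. For any j of the 8 students fixed to their own essay, the other 8−j can be arranged in (8−j)! ways.
By inclusion–exclusion this is Σ_{j=0}^{8} (−1)^j C(8,j)·(8−j)!.
Computing: 40320 − 40320 + 20160 − 6720 + 1680 − 336 + 56 − 8 + 1 = 14833.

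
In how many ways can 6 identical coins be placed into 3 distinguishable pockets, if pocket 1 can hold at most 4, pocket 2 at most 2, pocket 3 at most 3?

Ignoring the caps, the number of non-negative solutions to x_1+…+x_3 = 6 is C(8,2) = 28.
Subtract solutions that violate a single cap (substitute x_i' = x_i − (cap_i+1)): x_1 ≥ 5 gives C(3,2) = 3; x_2 ≥ 3 gives C(5,2) = 10; x_3 ≥ 4 gives C(4,2) = 6. Together 19.
No two caps can be exceeded simultaneously, so the pair terms are all 0.
By inclusion–exclusion the count is 28 − 19 + 0 = 9.

9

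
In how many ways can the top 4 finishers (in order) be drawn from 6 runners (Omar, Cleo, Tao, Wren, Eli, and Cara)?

360

This is an ordered selection of 4 from 6: P(6,4).
That gives 6 × 5 × 4 × 3 = 360.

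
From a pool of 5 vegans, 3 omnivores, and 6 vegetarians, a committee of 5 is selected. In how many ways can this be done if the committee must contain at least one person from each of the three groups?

With no constraint there are C(14,5) = 2002 possible selections.
Selections missing a whole group: no vegans → C(9,5) = 126; no omnivores → C(11,5) = 462; no vegetarians → C(8,5) = 56.
Add back selections omitting two groups (i.e. drawn from a single group): C(5,5) + C(3,5) + C(6,5) = 7.
By inclusion–exclusion: 2002 − 644 + 7 = 1365.

1365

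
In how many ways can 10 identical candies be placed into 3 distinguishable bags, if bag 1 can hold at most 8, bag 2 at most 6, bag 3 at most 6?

43

Ignoring the caps, the number of non-negative solutions to x_1+…+x_3 = 10 is C(12,2) = 66.
Subtract solutions that violate a single cap (substitute x_i' = x_i − (cap_i+1)): x_1 ≥ 9 gives C(3,2) = 3; x_2 ≥ 7 gives C(5,2) = 10; x_3 ≥ 7 gives C(5,2) = 10. Together 23.
No two caps can be exceeded simultaneously, so the pair terms are all 0.
By inclusion–exclusion the count is 66 − 23 + 0 = 43.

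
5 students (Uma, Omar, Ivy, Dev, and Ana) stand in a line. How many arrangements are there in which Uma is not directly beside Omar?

72

Of the 5! = 120 arrangements, those with Uma and Omar adjacent number 2 × 4! = 48 (treat the pair as a block with 2 internal orders).
So 120 − 48 = 72 arrangements keep them apart.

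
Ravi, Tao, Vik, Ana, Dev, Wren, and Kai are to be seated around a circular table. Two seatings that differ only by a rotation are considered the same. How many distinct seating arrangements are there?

Seat Ravi anywhere (absorbing the rotational symmetry), then permute the other 6: (6)! = 720.

720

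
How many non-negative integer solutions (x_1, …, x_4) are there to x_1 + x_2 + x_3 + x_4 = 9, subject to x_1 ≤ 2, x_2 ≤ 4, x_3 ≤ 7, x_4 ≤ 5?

Without the upper bounds there are C(12,3) = 220 ways to split 9 among 4 variables.
Subtract solutions that violate a single cap (substitute x_i' = x_i − (cap_i+1)): x_1 ≥ 3 gives C(9,3) = 84; x_2 ≥ 5 gives C(7,3) = 35; x_3 ≥ 8 gives C(4,3) = 4; x_4 ≥ 6 gives C(6,3) = 20. Together 143.
Add back pairs where two caps are both exceeded: 4 + 0 + 1 + 0 + 0 + 0 = 5.
By inclusion–exclusion the count is 220 − 143 + 5 = 82.

82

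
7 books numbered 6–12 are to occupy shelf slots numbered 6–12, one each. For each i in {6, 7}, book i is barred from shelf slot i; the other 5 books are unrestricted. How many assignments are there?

Let Aᵢ (for i ∈ {6, 7}) be the placements that put book i in its forbidden shelf slot. Any j of these fix j positions, leaving (7−j)! ways to fill the rest, and there are C(2,j) ways to pick which j.
By inclusion–exclusion, the number of valid placements is Σ_{j=0}^{2} (−1)^j C(2,j)·(7−j)!.
Computing: 5040 − 1440 + 120 = 3720.

3720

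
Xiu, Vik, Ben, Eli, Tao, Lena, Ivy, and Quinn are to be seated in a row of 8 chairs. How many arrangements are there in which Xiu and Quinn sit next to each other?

10080

Place the 6 others and the Xiu-Quinn pair as 7 objects in a line; the pair has 2 internal arrangements.
So the count is 2·(7)! = 10080.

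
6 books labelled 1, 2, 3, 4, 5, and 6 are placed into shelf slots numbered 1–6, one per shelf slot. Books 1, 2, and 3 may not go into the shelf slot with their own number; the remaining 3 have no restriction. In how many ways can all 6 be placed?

Let Aᵢ (for i ∈ {1, 2, 3}) be the placements that put book i in its forbidden shelf slot. Any j of these fix j positions, leaving (6−j)! ways to fill the rest, and there are C(3,j) ways to pick which j.
By inclusion–exclusion, the number of valid placements is Σ_{j=0}^{3} (−1)^j C(3,j)·(6−j)!.
Computing: 720 − 360 + 72 − 6 = 426.

426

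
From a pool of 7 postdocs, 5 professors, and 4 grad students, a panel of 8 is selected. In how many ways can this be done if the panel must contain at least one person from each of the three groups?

Total 8-person selections from all 16: C(16,8) = 12870.
Subtract selections that omit an entire group: no postdocs → C(9,8) = 9; no professors → C(11,8) = 165; no grad students → C(12,8) = 495.
Add back selections omitting two groups (i.e. drawn from a single group): C(7,8) + C(5,8) + C(4,8) = 0.
By inclusion–exclusion: 12870 − 669 + 0 = 12201.

12201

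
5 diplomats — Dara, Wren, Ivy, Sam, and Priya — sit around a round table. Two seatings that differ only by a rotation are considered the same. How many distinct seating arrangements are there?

Around a circle, 5 distinct people have 5!/5 = (4)! = 24 rotationally distinct seatings.

24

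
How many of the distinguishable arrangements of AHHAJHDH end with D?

Fix D in the last position and arrange the remaining 7 letters.
Those 7 letters have A appearing twice and H appearing 4 times, giving (7)!/(4!·2!) = 105.

105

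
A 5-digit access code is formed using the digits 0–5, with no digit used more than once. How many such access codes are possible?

720

With no repetition, fill the 5 digits in order: 6 choices, then 5, down to 2.
That product is 6 × 5 × 4 × 3 × 2 = 720.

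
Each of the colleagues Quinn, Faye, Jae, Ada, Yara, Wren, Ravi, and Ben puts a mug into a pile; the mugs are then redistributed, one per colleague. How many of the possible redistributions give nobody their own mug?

Let Aᵢ be the assignments in which colleague i gets their own mug. We want the size of the complement of A₁∪…∪A_8.
By inclusion–exclusion this is Σ_{j=0}^{8} (−1)^j C(8,j)·(8−j)!.
Computing: 40320 − 40320 + 20160 − 6720 + 1680 − 336 + 56 − 8 + 1 = 14833.

14833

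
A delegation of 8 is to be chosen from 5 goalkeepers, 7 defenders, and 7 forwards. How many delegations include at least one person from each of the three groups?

71589

Unrestricted: C(19,8) = 75582 ways to pick any 8 of the 19.
Subtract selections that omit an entire group: no goalkeepers → C(14,8) = 3003; no defenders → C(12,8) = 495; no forwards → C(12,8) = 495.
Add back selections omitting two groups (i.e. drawn from a single group): C(5,8) + C(7,8) + C(7,8) = 0.
By inclusion–exclusion: 75582 − 3993 + 0 = 71589.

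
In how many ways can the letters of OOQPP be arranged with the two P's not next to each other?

Total arrangements of OOQPP: 5!/(2!·2!) = 30.
Arrangements with the P's together: treat PP as one letter, giving (4)!/(2!) = 12.
Hence 30 − 12 = 18.

18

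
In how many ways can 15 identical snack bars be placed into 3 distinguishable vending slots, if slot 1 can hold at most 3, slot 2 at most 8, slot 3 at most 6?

6

Without the upper bounds there are C(17,2) = 136 ways to split 15 among 3 vending slots.
Subtract solutions that violate a single cap (substitute x_i' = x_i − (cap_i+1)): x_1 ≥ 4 gives C(13,2) = 78; x_2 ≥ 9 gives C(8,2) = 28; x_3 ≥ 7 gives C(10,2) = 45. Together 151.
Add back pairs where two caps are both exceeded: 6 + 15 + 0 = 21.
By inclusion–exclusion the count is 136 − 151 + 21 = 6.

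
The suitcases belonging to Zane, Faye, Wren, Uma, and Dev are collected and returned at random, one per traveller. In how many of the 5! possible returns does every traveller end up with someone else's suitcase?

44

Let Aᵢ be the assignments in which traveller i gets their own suitcase. We want the size of the complement of A₁∪…∪A_5.
By inclusion–exclusion this is Σ_{j=0}^{5} (−1)^j C(5,j)·(5−j)!.
Computing: 120 − 120 + 60 − 20 + 5 − 1 = 44.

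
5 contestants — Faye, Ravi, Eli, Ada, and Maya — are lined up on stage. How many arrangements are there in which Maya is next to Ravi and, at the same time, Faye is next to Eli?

24

Treat {Maya,Ravi} as one block (2 orders) and {Faye,Eli} as another (2 orders).
That leaves 3 units to arrange: 2 × 2 × 3! = 4 × 6 = 24.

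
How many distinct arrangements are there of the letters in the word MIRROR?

120

MIRROR has 6 letters with R appearing 3 times.
So there are 6! / (3!) = 120 distinguishable arrangements.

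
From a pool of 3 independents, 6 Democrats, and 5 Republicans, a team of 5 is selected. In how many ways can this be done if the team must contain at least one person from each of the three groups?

1365

Unrestricted: C(14,5) = 2002 ways to pick any 5 of the 14.
Subtract selections that omit an entire group: no independents → C(11,5) = 462; no Democrats → C(8,5) = 56; no Republicans → C(9,5) = 126.
Add back selections omitting two groups (i.e. drawn from a single group): C(3,5) + C(6,5) + C(5,5) = 7.
By inclusion–exclusion: 2002 − 644 + 7 = 1365.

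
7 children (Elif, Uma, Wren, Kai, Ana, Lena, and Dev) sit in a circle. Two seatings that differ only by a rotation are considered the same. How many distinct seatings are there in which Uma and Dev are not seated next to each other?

All circular seatings of 7 people number (6)! = 720.
Those with Uma next to Dev: fuse the pair into one unit and seat 6 units around a circle — 2·(5)! = 240.
Subtracting, 720 − 240 = 480.

480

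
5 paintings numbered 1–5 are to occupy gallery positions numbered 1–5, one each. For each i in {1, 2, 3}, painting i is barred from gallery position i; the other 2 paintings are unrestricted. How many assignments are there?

Let Aᵢ (for i ∈ {1, 2, 3}) be the placements that put painting i in its forbidden gallery position. Any j of these fix j positions, leaving (5−j)! ways to fill the rest, and there are C(3,j) ways to pick which j.
By inclusion–exclusion, the number of valid placements is Σ_{j=0}^{3} (−1)^j C(3,j)·(5−j)!.
Computing: 120 − 72 + 18 − 2 = 64.

64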